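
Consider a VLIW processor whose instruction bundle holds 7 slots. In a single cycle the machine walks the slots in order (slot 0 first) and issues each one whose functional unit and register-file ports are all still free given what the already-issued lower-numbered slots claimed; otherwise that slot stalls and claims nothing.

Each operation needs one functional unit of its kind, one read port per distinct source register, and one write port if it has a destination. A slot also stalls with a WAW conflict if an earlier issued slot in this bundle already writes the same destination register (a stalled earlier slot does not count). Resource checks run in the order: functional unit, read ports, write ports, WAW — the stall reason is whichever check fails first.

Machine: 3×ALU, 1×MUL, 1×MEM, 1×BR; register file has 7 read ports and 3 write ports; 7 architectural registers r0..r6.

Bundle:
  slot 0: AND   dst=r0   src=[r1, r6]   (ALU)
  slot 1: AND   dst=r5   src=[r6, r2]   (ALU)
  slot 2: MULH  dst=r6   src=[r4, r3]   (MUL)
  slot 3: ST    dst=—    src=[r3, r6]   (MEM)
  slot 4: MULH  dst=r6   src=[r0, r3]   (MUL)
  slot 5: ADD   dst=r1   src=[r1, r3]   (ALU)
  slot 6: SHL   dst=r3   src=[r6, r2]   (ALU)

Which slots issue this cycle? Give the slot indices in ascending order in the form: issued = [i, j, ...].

slot 0 (ALU): ISSUE — free A2,Mu1,Ld1,B1 rp5 wp2
slot 1 (ALU): ISSUE — free A1,Mu1,Ld1,B1 rp3 wp1
slot 2 (MUL): ISSUE — free A1,Mu0,Ld1,B1 rp1 wp0
slot 3 (MEM): stall RD_PORT — free A1,Mu0,Ld1,B1 rp1 wp0
slot 4 (MUL): stall FU — free A1,Mu0,Ld1,B1 rp1 wp0
slot 5 (ALU): stall RD_PORT — free A1,Mu0,Ld1,B1 rp1 wp0
slot 6 (ALU): stall RD_PORT — free A1,Mu0,Ld1,B1 rp1 wp0

issued = [0, 1, 2]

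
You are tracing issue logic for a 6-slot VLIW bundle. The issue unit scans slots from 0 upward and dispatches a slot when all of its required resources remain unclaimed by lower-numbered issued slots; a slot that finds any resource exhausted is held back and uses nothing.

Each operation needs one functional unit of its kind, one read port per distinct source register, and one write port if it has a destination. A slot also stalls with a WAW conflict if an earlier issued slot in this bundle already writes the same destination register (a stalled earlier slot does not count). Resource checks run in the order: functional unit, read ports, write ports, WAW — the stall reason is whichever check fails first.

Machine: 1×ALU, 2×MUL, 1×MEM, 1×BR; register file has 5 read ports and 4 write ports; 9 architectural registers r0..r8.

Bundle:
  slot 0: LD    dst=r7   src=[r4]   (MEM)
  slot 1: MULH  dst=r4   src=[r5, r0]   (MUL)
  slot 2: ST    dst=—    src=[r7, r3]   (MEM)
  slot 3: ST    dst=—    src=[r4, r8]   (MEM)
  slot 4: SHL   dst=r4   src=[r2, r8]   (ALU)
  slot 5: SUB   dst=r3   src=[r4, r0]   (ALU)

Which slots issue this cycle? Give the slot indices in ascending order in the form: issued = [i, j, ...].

(0) want 1×MEM +1rd +1wr — yes → AL1|MU2|ME0|BR1|rd4|wr3
(1) want 1×MUL +2rd +1wr — yes → AL1|MU1|ME0|BR1|rd2|wr2
(2) want 1×MEM +2rd +0wr — FU → AL1|MU1|ME0|BR1|rd2|wr2
(3) want 1×MEM +2rd +0wr — FU → AL1|MU1|ME0|BR1|rd2|wr2
(4) want 1×ALU +2rd +1wr — WAW → AL1|MU1|ME0|BR1|rd2|wr2
(5) want 1×ALU +2rd +1wr — yes → AL0|MU1|ME0|BR1|rd0|wr1

issued = [0, 1, 5]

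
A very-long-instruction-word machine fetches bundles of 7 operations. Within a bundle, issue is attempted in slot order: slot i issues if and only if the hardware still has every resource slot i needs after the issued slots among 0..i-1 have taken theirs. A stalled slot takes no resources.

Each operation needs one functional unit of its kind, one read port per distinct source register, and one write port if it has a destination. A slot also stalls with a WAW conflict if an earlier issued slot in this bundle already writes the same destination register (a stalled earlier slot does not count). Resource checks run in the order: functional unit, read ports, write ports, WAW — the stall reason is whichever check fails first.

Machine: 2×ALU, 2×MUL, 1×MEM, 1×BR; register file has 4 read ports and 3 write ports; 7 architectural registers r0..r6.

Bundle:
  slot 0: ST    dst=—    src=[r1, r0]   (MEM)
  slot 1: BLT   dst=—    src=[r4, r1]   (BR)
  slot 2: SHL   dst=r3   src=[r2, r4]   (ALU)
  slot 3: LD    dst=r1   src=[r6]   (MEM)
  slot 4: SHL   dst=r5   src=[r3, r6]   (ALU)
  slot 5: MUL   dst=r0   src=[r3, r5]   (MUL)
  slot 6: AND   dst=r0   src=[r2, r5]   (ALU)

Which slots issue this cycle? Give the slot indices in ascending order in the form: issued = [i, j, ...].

issued = [0, 1]

(0) want 1×MEM +2rd +0wr — yes → AL2|MU2|ME0|BR1|rd2|wr3
(1) want 1×BR +2rd +0wr — yes → AL2|MU2|ME0|BR0|rd0|wr3
(2) want 1×ALU +2rd +1wr — RD_PORT → AL2|MU2|ME0|BR0|rd0|wr3
(3) want 1×MEM +1rd +1wr — FU → AL2|MU2|ME0|BR0|rd0|wr3
(4) want 1×ALU +2rd +1wr — RD_PORT → AL2|MU2|ME0|BR0|rd0|wr3
(5) want 1×MUL +2rd +1wr — RD_PORT → AL2|MU2|ME0|BR0|rd0|wr3
(6) want 1×ALU +2rd +1wr — RD_PORT → AL2|MU2|ME0|BR0|rd0|wr3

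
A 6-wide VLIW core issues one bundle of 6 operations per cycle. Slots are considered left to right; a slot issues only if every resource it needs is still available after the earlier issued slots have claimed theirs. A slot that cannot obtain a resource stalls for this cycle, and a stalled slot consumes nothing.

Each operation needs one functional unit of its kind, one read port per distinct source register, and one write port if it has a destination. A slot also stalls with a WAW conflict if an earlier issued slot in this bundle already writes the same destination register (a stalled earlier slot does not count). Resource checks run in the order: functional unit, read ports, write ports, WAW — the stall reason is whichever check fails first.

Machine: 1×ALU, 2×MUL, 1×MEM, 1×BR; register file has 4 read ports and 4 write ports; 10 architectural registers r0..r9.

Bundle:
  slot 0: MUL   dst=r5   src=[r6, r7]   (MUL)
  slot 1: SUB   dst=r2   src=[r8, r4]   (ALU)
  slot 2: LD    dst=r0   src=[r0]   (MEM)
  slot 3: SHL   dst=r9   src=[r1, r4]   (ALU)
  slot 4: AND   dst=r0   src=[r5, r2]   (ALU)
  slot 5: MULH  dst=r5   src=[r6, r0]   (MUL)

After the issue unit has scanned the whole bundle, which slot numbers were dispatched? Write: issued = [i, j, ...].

#0 MUL src=r6,r7 dispatched  <A:1 Mu:1 Ld:1 B:1 rd:2 wr:3>
#1 ALU src=r8,r4 dispatched  <A:0 Mu:1 Ld:1 B:1 rd:0 wr:2>
#2 MEM src=r0 held:RD_PORT  <A:0 Mu:1 Ld:1 B:1 rd:0 wr:2>
#3 ALU src=r1,r4 held:FU  <A:0 Mu:1 Ld:1 B:1 rd:0 wr:2>
#4 ALU src=r5,r2 held:FU  <A:0 Mu:1 Ld:1 B:1 rd:0 wr:2>
#5 MUL src=r6,r0 held:RD_PORT  <A:0 Mu:1 Ld:1 B:1 rd:0 wr:2>

issued = [0, 1]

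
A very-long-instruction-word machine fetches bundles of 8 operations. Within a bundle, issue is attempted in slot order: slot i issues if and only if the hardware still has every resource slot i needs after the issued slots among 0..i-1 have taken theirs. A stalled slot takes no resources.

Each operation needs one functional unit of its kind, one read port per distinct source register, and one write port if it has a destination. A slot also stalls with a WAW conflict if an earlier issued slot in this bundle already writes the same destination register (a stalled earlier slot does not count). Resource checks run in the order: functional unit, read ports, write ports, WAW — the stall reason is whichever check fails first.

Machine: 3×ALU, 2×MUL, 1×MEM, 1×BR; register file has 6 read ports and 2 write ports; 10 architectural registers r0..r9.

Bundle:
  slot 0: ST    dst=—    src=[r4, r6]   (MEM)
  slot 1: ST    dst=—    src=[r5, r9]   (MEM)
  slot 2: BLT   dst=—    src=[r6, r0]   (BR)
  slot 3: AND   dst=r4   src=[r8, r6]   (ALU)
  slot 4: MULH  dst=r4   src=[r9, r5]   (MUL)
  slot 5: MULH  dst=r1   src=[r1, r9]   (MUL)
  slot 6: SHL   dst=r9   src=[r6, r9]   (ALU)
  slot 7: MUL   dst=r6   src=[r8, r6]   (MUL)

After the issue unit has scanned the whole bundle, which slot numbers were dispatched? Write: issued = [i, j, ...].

[0] MEM needs rd=2 wr=0: ok; after: ALU=3 MUL=2 MEM=0 BR=1, R=4, W=2
[1] MEM needs rd=2 wr=0: FU; after: ALU=3 MUL=2 MEM=0 BR=1, R=4, W=2
[2] BR needs rd=2 wr=0: ok; after: ALU=3 MUL=2 MEM=0 BR=0, R=2, W=2
[3] ALU needs rd=2 wr=1: ok; after: ALU=2 MUL=2 MEM=0 BR=0, R=0, W=1
[4] MUL needs rd=2 wr=1: RD_PORT; after: ALU=2 MUL=2 MEM=0 BR=0, R=0, W=1
[5] MUL needs rd=2 wr=1: RD_PORT; after: ALU=2 MUL=2 MEM=0 BR=0, R=0, W=1
[6] ALU needs rd=2 wr=1: RD_PORT; after: ALU=2 MUL=2 MEM=0 BR=0, R=0, W=1
[7] MUL needs rd=2 wr=1: RD_PORT; after: ALU=2 MUL=2 MEM=0 BR=0, R=0, W=1

issued = [0, 2, 3]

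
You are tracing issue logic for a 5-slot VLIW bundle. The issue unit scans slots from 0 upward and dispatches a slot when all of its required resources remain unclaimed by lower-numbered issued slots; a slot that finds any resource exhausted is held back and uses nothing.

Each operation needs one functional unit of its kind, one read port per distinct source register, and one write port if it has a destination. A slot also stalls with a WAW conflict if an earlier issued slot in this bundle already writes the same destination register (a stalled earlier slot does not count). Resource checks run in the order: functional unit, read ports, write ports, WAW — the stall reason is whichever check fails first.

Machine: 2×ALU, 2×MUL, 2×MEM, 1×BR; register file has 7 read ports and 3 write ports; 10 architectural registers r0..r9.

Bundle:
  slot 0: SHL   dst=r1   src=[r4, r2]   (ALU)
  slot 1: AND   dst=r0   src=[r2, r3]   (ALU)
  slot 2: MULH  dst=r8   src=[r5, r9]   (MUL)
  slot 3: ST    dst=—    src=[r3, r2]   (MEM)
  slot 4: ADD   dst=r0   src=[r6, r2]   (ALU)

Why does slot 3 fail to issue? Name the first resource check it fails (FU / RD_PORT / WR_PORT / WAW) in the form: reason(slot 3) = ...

reason(slot 3) = RD_PORT

  0. ALU→r1 ⇒ go  {1A/2Mu/2Ld/1B | 5r 2w}
  1. ALU→r0 ⇒ go  {0A/2Mu/2Ld/1B | 3r 1w}
  2. MUL→r8 ⇒ go  {0A/1Mu/2Ld/1B | 1r 0w}
  3. MEM ⇒ no(RD_PORT)  {0A/1Mu/2Ld/1B | 1r 0w}
  4. ALU→r0 ⇒ no(FU)  {0A/1Mu/2Ld/1B | 1r 0w}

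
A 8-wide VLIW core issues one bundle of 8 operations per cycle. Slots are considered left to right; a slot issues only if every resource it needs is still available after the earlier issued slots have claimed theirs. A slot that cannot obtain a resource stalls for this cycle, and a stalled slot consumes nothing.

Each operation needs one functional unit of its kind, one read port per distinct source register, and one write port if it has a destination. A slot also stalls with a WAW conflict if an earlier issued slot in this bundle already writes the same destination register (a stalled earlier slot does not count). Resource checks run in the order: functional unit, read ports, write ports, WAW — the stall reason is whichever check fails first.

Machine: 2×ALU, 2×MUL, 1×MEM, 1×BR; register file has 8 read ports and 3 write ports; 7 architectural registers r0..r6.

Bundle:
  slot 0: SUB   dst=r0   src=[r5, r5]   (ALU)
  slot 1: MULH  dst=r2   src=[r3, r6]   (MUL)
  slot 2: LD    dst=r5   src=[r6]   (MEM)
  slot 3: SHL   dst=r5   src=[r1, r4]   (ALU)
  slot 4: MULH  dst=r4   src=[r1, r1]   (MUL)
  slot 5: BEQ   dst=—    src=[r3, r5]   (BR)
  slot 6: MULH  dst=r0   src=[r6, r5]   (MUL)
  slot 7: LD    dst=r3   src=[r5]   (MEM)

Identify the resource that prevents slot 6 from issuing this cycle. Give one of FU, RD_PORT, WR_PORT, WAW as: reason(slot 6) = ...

reason(slot 6) = WR_PORT

  0. ALU→r0 ⇒ go  {1A/2Mu/1Ld/1B | 7r 2w}
  1. MUL→r2 ⇒ go  {1A/1Mu/1Ld/1B | 5r 1w}
  2. MEM→r5 ⇒ go  {1A/1Mu/0Ld/1B | 4r 0w}
  3. ALU→r5 ⇒ no(WR_PORT)  {1A/1Mu/0Ld/1B | 4r 0w}
  4. MUL→r4 ⇒ no(WR_PORT)  {1A/1Mu/0Ld/1B | 4r 0w}
  5. BR ⇒ go  {1A/1Mu/0Ld/0B | 2r 0w}
  6. MUL→r0 ⇒ no(WR_PORT)  {1A/1Mu/0Ld/0B | 2r 0w}
  7. MEM→r3 ⇒ no(FU)  {1A/1Mu/0Ld/0B | 2r 0w}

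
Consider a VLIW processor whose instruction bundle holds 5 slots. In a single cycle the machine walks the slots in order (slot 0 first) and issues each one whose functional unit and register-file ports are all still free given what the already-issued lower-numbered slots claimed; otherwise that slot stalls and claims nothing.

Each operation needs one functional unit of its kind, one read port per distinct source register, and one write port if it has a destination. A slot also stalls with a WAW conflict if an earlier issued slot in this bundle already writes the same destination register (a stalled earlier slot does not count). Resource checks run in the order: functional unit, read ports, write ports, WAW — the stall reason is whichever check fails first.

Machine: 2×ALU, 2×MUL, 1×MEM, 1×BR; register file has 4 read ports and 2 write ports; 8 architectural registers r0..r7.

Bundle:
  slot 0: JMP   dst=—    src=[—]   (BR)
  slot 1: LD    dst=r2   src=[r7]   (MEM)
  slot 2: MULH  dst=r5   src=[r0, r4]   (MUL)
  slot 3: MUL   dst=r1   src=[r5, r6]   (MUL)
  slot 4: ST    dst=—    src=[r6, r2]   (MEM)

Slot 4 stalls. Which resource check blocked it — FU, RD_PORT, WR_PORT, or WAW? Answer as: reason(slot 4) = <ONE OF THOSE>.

[0] BR needs rd=0 wr=0: ok; after: ALU=2 MUL=2 MEM=1 BR=0, R=4, W=2
[1] MEM needs rd=1 wr=1: ok; after: ALU=2 MUL=2 MEM=0 BR=0, R=3, W=1
[2] MUL needs rd=2 wr=1: ok; after: ALU=2 MUL=1 MEM=0 BR=0, R=1, W=0
[3] MUL needs rd=2 wr=1: RD_PORT; after: ALU=2 MUL=1 MEM=0 BR=0, R=1, W=0
[4] MEM needs rd=2 wr=0: FU; after: ALU=2 MUL=1 MEM=0 BR=0, R=1, W=0

reason(slot 4) = FU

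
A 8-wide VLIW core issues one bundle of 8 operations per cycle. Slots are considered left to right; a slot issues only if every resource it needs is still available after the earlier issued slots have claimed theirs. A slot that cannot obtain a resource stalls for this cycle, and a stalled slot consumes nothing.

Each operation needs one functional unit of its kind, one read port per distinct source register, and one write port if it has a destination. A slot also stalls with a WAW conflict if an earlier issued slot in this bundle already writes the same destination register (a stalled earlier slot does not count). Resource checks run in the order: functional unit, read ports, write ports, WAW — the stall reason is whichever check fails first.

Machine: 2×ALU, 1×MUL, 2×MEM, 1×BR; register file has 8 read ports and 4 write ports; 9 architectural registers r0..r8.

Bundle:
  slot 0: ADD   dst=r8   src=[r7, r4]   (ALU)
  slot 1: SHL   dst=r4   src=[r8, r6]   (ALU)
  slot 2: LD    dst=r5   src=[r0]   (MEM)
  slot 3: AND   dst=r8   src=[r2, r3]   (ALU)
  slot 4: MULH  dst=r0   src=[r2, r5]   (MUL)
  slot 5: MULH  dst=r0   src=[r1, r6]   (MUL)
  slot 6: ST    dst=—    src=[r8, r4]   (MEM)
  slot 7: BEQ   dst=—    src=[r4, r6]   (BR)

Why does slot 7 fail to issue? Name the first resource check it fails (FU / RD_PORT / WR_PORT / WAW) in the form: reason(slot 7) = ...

reason(slot 7) = RD_PORT

  0. ALU→r8 ⇒ go  {1A/1Mu/2Ld/1B | 6r 3w}
  1. ALU→r4 ⇒ go  {0A/1Mu/2Ld/1B | 4r 2w}
  2. MEM→r5 ⇒ go  {0A/1Mu/1Ld/1B | 3r 1w}
  3. ALU→r8 ⇒ no(FU)  {0A/1Mu/1Ld/1B | 3r 1w}
  4. MUL→r0 ⇒ go  {0A/0Mu/1Ld/1B | 1r 0w}
  5. MUL→r0 ⇒ no(FU)  {0A/0Mu/1Ld/1B | 1r 0w}
  6. MEM ⇒ no(RD_PORT)  {0A/0Mu/1Ld/1B | 1r 0w}
  7. BR ⇒ no(RD_PORT)  {0A/0Mu/1Ld/1B | 1r 0w}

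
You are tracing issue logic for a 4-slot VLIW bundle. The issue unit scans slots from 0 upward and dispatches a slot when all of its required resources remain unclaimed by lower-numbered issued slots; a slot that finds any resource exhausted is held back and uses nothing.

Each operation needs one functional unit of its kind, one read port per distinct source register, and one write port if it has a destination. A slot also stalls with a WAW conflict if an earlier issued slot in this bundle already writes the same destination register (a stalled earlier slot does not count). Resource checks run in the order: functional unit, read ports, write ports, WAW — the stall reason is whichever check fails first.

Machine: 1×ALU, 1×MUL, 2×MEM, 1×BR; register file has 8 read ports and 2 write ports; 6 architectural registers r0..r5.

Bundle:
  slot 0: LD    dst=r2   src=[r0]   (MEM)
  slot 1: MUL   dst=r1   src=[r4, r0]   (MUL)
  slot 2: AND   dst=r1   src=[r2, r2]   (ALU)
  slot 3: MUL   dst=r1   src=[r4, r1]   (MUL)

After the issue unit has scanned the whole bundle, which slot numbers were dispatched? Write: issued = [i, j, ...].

(0) want 1×MEM +1rd +1wr — yes → AL1|MU1|ME1|BR1|rd7|wr1
(1) want 1×MUL +2rd +1wr — yes → AL1|MU0|ME1|BR1|rd5|wr0
(2) want 1×ALU +1rd +1wr — WR_PORT → AL1|MU0|ME1|BR1|rd5|wr0
(3) want 1×MUL +2rd +1wr — FU → AL1|MU0|ME1|BR1|rd5|wr0

issued = [0, 1]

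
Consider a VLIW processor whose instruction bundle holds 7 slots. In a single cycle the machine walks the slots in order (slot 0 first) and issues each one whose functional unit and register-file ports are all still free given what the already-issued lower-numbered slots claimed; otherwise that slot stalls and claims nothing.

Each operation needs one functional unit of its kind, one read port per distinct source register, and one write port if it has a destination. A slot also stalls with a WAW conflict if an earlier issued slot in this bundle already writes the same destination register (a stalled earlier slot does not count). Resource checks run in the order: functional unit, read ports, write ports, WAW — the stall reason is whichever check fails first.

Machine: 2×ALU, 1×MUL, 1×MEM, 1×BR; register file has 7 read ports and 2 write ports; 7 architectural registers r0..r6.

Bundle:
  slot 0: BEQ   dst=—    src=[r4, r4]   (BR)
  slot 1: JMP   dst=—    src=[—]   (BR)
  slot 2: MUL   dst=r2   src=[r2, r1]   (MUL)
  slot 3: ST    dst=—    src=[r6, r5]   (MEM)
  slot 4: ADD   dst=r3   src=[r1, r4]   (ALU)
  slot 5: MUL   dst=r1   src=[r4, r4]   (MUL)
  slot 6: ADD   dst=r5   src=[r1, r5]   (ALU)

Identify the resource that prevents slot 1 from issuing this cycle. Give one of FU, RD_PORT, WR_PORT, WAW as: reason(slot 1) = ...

reason(slot 1) = FU

(0) want 1×BR +1rd +0wr — yes → AL2|MU1|ME1|BR0|rd6|wr2
(1) want 1×BR +0rd +0wr — FU → AL2|MU1|ME1|BR0|rd6|wr2
(2) want 1×MUL +2rd +1wr — yes → AL2|MU0|ME1|BR0|rd4|wr1
(3) want 1×MEM +2rd +0wr — yes → AL2|MU0|ME0|BR0|rd2|wr1
(4) want 1×ALU +2rd +1wr — yes → AL1|MU0|ME0|BR0|rd0|wr0
(5) want 1×MUL +1rd +1wr — FU → AL1|MU0|ME0|BR0|rd0|wr0
(6) want 1×ALU +2rd +1wr — RD_PORT → AL1|MU0|ME0|BR0|rd0|wr0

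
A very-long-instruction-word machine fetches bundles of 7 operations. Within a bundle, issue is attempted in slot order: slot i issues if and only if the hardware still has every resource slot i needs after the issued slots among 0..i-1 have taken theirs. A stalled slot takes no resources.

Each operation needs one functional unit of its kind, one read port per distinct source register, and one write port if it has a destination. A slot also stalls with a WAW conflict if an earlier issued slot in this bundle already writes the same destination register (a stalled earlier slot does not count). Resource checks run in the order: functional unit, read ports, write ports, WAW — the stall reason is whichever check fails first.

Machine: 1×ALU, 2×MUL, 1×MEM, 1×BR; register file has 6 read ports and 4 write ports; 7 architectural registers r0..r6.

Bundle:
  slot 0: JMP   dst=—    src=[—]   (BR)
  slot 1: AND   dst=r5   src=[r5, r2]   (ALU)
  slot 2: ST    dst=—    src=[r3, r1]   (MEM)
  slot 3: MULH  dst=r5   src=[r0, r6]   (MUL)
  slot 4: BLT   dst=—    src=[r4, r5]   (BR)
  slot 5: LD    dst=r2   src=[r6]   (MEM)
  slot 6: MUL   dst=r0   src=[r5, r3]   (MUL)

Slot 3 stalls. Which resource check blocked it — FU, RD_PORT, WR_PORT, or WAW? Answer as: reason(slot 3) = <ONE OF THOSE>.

  0. BR ⇒ go  {1A/2Mu/1Ld/0B | 6r 4w}
  1. ALU→r5 ⇒ go  {0A/2Mu/1Ld/0B | 4r 3w}
  2. MEM ⇒ go  {0A/2Mu/0Ld/0B | 2r 3w}
  3. MUL→r5 ⇒ no(WAW)  {0A/2Mu/0Ld/0B | 2r 3w}
  4. BR ⇒ no(FU)  {0A/2Mu/0Ld/0B | 2r 3w}
  5. MEM→r2 ⇒ no(FU)  {0A/2Mu/0Ld/0B | 2r 3w}
  6. MUL→r0 ⇒ go  {0A/1Mu/0Ld/0B | 0r 2w}

reason(slot 3) = WAW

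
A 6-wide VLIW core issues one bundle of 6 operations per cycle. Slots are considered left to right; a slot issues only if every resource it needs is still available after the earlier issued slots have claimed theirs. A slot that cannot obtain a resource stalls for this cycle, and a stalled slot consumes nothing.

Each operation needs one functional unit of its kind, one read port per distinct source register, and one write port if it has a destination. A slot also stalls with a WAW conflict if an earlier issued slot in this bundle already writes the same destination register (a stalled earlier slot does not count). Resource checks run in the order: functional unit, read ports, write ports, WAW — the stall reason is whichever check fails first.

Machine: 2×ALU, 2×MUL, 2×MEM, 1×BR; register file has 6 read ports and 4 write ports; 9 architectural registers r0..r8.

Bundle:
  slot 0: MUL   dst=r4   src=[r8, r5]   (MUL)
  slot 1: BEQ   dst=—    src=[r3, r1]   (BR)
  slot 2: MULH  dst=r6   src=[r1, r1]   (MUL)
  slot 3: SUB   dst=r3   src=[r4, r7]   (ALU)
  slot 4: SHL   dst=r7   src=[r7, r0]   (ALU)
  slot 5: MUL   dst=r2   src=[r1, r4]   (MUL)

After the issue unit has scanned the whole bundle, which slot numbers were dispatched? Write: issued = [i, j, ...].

issued = [0, 1, 2]

[0] MUL needs rd=2 wr=1: ok; after: ALU=2 MUL=1 MEM=2 BR=1, R=4, W=3
[1] BR needs rd=2 wr=0: ok; after: ALU=2 MUL=1 MEM=2 BR=0, R=2, W=3
[2] MUL needs rd=1 wr=1: ok; after: ALU=2 MUL=0 MEM=2 BR=0, R=1, W=2
[3] ALU needs rd=2 wr=1: RD_PORT; after: ALU=2 MUL=0 MEM=2 BR=0, R=1, W=2
[4] ALU needs rd=2 wr=1: RD_PORT; after: ALU=2 MUL=0 MEM=2 BR=0, R=1, W=2
[5] MUL needs rd=2 wr=1: FU; after: ALU=2 MUL=0 MEM=2 BR=0, R=1, W=2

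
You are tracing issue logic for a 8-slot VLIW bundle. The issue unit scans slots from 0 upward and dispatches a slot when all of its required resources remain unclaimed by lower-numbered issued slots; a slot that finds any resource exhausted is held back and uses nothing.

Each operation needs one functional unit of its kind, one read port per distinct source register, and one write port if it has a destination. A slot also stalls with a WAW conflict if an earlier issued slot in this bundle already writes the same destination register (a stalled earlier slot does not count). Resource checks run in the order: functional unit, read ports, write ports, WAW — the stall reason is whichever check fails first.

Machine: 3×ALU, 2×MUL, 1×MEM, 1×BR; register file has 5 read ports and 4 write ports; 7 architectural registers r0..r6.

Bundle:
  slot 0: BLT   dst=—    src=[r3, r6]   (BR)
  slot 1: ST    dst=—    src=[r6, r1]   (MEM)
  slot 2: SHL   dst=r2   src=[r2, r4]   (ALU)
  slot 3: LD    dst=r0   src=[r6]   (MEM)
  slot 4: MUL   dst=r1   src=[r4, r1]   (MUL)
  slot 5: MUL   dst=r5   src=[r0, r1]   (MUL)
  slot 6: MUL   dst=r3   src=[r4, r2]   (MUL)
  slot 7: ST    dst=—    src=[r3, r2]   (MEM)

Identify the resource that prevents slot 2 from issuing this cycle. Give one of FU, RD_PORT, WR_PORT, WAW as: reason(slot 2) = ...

reason(slot 2) = RD_PORT

#0 BR src=r3,r6 dispatched  <A:3 Mu:2 Ld:1 B:0 rd:3 wr:4>
#1 MEM src=r6,r1 dispatched  <A:3 Mu:2 Ld:0 B:0 rd:1 wr:4>
#2 ALU src=r2,r4 held:RD_PORT  <A:3 Mu:2 Ld:0 B:0 rd:1 wr:4>
#3 MEM src=r6 held:FU  <A:3 Mu:2 Ld:0 B:0 rd:1 wr:4>
#4 MUL src=r4,r1 held:RD_PORT  <A:3 Mu:2 Ld:0 B:0 rd:1 wr:4>
#5 MUL src=r0,r1 held:RD_PORT  <A:3 Mu:2 Ld:0 B:0 rd:1 wr:4>
#6 MUL src=r4,r2 held:RD_PORT  <A:3 Mu:2 Ld:0 B:0 rd:1 wr:4>
#7 MEM src=r3,r2 held:FU  <A:3 Mu:2 Ld:0 B:0 rd:1 wr:4>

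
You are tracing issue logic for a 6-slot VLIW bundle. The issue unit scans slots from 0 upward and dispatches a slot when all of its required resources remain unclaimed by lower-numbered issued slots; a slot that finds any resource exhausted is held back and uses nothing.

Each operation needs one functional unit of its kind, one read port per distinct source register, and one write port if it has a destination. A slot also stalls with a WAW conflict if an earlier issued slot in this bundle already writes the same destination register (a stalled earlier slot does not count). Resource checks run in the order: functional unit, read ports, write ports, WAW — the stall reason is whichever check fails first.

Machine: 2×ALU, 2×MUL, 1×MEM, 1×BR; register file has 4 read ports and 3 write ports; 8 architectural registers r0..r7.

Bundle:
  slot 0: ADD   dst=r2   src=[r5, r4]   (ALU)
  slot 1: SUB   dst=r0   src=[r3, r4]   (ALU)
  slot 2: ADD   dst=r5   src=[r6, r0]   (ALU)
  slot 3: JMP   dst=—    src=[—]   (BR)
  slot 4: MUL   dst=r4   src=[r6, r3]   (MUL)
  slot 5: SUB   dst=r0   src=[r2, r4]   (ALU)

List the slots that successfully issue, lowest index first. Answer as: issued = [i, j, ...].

[0] ALU needs rd=2 wr=1: ok; after: ALU=1 MUL=2 MEM=1 BR=1, R=2, W=2
[1] ALU needs rd=2 wr=1: ok; after: ALU=0 MUL=2 MEM=1 BR=1, R=0, W=1
[2] ALU needs rd=2 wr=1: FU; after: ALU=0 MUL=2 MEM=1 BR=1, R=0, W=1
[3] BR needs rd=0 wr=0: ok; after: ALU=0 MUL=2 MEM=1 BR=0, R=0, W=1
[4] MUL needs rd=2 wr=1: RD_PORT; after: ALU=0 MUL=2 MEM=1 BR=0, R=0, W=1
[5] ALU needs rd=2 wr=1: FU; after: ALU=0 MUL=2 MEM=1 BR=0, R=0, W=1

issued = [0, 1, 3]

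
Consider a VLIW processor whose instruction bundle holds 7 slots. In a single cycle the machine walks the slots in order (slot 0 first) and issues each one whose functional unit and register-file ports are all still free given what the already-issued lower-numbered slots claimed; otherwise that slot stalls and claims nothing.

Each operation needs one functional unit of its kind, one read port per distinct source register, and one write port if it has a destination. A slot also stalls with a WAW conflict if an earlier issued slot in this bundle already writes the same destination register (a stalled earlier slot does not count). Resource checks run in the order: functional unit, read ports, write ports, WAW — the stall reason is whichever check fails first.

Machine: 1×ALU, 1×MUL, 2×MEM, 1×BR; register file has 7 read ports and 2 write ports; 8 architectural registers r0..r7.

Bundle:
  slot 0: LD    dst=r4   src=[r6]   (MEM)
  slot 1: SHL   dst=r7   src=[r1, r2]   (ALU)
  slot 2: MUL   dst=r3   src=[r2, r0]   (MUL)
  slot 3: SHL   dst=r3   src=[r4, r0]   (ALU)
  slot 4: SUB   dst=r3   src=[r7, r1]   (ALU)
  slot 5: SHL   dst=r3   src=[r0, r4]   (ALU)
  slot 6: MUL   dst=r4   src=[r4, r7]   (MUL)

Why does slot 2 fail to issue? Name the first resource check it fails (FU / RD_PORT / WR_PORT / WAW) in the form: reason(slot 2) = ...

(0) want 1×MEM +1rd +1wr — yes → AL1|MU1|ME1|BR1|rd6|wr1
(1) want 1×ALU +2rd +1wr — yes → AL0|MU1|ME1|BR1|rd4|wr0
(2) want 1×MUL +2rd +1wr — WR_PORT → AL0|MU1|ME1|BR1|rd4|wr0
(3) want 1×ALU +2rd +1wr — FU → AL0|MU1|ME1|BR1|rd4|wr0
(4) want 1×ALU +2rd +1wr — FU → AL0|MU1|ME1|BR1|rd4|wr0
(5) want 1×ALU +2rd +1wr — FU → AL0|MU1|ME1|BR1|rd4|wr0
(6) want 1×MUL +2rd +1wr — WR_PORT → AL0|MU1|ME1|BR1|rd4|wr0

reason(slot 2) = WR_PORT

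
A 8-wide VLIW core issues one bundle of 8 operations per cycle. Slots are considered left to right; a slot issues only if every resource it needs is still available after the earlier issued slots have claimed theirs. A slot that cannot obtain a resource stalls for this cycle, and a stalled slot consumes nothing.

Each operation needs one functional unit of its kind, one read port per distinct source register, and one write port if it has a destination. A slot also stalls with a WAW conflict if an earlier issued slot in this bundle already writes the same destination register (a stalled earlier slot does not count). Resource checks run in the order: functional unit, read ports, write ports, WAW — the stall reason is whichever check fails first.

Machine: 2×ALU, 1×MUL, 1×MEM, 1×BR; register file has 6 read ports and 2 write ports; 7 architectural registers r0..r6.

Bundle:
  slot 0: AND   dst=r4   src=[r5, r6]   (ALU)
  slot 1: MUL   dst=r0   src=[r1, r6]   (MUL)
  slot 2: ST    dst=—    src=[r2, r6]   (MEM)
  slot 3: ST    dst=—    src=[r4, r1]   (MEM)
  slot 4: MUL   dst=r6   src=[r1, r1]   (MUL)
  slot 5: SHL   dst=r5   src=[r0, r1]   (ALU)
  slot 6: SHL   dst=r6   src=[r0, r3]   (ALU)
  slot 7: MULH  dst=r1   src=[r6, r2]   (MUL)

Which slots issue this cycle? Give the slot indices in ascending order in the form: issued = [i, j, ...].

issued = [0, 1, 2]

  0. ALU→r4 ⇒ go  {1A/1Mu/1Ld/1B | 4r 1w}
  1. MUL→r0 ⇒ go  {1A/0Mu/1Ld/1B | 2r 0w}
  2. MEM ⇒ go  {1A/0Mu/0Ld/1B | 0r 0w}
  3. MEM ⇒ no(FU)  {1A/0Mu/0Ld/1B | 0r 0w}
  4. MUL→r6 ⇒ no(FU)  {1A/0Mu/0Ld/1B | 0r 0w}
  5. ALU→r5 ⇒ no(RD_PORT)  {1A/0Mu/0Ld/1B | 0r 0w}
  6. ALU→r6 ⇒ no(RD_PORT)  {1A/0Mu/0Ld/1B | 0r 0w}
  7. MUL→r1 ⇒ no(FU)  {1A/0Mu/0Ld/1B | 0r 0w}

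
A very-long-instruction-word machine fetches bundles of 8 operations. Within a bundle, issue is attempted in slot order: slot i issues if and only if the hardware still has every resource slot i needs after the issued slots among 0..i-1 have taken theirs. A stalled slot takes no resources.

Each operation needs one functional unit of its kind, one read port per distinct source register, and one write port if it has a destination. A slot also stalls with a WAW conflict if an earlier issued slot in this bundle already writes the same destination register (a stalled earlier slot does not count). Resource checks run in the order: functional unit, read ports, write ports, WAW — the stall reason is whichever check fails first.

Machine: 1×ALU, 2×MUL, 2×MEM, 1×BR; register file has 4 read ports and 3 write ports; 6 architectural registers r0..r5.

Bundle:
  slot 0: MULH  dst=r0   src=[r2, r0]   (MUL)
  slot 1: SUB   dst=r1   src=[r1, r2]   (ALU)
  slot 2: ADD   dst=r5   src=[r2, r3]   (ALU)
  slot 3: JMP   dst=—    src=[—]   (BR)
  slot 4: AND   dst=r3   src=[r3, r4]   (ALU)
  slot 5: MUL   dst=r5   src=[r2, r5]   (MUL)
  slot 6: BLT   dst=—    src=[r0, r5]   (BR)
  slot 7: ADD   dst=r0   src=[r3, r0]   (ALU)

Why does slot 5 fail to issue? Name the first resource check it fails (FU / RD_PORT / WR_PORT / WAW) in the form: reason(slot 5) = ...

(0) want 1×MUL +2rd +1wr — yes → AL1|MU1|ME2|BR1|rd2|wr2
(1) want 1×ALU +2rd +1wr — yes → AL0|MU1|ME2|BR1|rd0|wr1
(2) want 1×ALU +2rd +1wr — FU → AL0|MU1|ME2|BR1|rd0|wr1
(3) want 1×BR +0rd +0wr — yes → AL0|MU1|ME2|BR0|rd0|wr1
(4) want 1×ALU +2rd +1wr — FU → AL0|MU1|ME2|BR0|rd0|wr1
(5) want 1×MUL +2rd +1wr — RD_PORT → AL0|MU1|ME2|BR0|rd0|wr1
(6) want 1×BR +2rd +0wr — FU → AL0|MU1|ME2|BR0|rd0|wr1
(7) want 1×ALU +2rd +1wr — FU → AL0|MU1|ME2|BR0|rd0|wr1

reason(slot 5) = RD_PORT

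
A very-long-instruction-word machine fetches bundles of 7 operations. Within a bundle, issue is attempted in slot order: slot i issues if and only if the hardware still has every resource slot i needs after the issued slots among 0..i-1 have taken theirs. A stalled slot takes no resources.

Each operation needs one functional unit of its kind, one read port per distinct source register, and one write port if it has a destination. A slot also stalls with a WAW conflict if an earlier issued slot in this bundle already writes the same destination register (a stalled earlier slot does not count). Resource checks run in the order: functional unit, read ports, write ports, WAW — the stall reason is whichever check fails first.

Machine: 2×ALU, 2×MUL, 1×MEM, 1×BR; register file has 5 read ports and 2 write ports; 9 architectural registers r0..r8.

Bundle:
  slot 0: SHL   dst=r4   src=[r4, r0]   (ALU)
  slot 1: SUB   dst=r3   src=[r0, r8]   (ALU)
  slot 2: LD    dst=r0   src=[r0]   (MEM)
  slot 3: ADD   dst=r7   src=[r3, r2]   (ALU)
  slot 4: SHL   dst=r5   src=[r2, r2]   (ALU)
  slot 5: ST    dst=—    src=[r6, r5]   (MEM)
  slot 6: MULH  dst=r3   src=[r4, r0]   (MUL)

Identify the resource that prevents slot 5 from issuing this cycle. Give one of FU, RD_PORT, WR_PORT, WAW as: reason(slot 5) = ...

(0) want 1×ALU +2rd +1wr — yes → AL1|MU2|ME1|BR1|rd3|wr1
(1) want 1×ALU +2rd +1wr — yes → AL0|MU2|ME1|BR1|rd1|wr0
(2) want 1×MEM +1rd +1wr — WR_PORT → AL0|MU2|ME1|BR1|rd1|wr0
(3) want 1×ALU +2rd +1wr — FU → AL0|MU2|ME1|BR1|rd1|wr0
(4) want 1×ALU +1rd +1wr — FU → AL0|MU2|ME1|BR1|rd1|wr0
(5) want 1×MEM +2rd +0wr — RD_PORT → AL0|MU2|ME1|BR1|rd1|wr0
(6) want 1×MUL +2rd +1wr — RD_PORT → AL0|MU2|ME1|BR1|rd1|wr0

reason(slot 5) = RD_PORT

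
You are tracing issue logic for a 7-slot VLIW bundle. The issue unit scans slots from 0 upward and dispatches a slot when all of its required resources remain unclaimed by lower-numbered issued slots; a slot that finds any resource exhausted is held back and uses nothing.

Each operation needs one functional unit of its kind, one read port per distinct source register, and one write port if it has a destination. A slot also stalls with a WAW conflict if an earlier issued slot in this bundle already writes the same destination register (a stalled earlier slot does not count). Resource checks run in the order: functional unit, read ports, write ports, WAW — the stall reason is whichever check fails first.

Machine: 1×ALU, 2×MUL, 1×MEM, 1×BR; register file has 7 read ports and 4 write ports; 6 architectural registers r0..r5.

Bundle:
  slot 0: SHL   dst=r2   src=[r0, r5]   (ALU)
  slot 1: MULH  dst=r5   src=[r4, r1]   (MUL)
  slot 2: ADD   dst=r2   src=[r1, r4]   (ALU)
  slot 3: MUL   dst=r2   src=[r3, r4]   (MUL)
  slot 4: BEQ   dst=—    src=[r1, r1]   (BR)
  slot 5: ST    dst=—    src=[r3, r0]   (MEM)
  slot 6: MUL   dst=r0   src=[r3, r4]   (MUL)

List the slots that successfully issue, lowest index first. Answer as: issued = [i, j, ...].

issued = [0, 1, 4, 5]

#0 ALU src=r0,r5 dispatched  <A:0 Mu:2 Ld:1 B:1 rd:5 wr:3>
#1 MUL src=r4,r1 dispatched  <A:0 Mu:1 Ld:1 B:1 rd:3 wr:2>
#2 ALU src=r1,r4 held:FU  <A:0 Mu:1 Ld:1 B:1 rd:3 wr:2>
#3 MUL src=r3,r4 held:WAW  <A:0 Mu:1 Ld:1 B:1 rd:3 wr:2>
#4 BR src=r1,r1 dispatched  <A:0 Mu:1 Ld:1 B:0 rd:2 wr:2>
#5 MEM src=r3,r0 dispatched  <A:0 Mu:1 Ld:0 B:0 rd:0 wr:2>
#6 MUL src=r3,r4 held:RD_PORT  <A:0 Mu:1 Ld:0 B:0 rd:0 wr:2>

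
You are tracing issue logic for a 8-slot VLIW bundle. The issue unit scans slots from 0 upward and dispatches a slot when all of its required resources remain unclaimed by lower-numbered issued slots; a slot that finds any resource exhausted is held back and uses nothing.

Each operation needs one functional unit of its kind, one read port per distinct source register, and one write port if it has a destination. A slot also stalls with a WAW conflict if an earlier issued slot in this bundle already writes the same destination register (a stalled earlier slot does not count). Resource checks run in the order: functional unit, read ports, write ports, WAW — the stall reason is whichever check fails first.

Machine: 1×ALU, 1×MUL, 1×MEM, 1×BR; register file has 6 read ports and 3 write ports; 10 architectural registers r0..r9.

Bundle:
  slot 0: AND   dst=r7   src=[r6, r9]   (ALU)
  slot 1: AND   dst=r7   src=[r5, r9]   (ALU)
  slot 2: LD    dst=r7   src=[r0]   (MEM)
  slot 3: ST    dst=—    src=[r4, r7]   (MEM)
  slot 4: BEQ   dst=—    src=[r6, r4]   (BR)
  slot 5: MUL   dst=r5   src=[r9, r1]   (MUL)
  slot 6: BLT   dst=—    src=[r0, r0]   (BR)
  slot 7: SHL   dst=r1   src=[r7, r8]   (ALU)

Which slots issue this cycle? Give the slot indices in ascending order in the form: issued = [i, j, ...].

slot 0 (ALU): ISSUE — free A0,Mu1,Ld1,B1 rp4 wp2
slot 1 (ALU): stall FU — free A0,Mu1,Ld1,B1 rp4 wp2
slot 2 (MEM): stall WAW — free A0,Mu1,Ld1,B1 rp4 wp2
slot 3 (MEM): ISSUE — free A0,Mu1,Ld0,B1 rp2 wp2
slot 4 (BR): ISSUE — free A0,Mu1,Ld0,B0 rp0 wp2
slot 5 (MUL): stall RD_PORT — free A0,Mu1,Ld0,B0 rp0 wp2
slot 6 (BR): stall FU — free A0,Mu1,Ld0,B0 rp0 wp2
slot 7 (ALU): stall FU — free A0,Mu1,Ld0,B0 rp0 wp2

issued = [0, 3, 4]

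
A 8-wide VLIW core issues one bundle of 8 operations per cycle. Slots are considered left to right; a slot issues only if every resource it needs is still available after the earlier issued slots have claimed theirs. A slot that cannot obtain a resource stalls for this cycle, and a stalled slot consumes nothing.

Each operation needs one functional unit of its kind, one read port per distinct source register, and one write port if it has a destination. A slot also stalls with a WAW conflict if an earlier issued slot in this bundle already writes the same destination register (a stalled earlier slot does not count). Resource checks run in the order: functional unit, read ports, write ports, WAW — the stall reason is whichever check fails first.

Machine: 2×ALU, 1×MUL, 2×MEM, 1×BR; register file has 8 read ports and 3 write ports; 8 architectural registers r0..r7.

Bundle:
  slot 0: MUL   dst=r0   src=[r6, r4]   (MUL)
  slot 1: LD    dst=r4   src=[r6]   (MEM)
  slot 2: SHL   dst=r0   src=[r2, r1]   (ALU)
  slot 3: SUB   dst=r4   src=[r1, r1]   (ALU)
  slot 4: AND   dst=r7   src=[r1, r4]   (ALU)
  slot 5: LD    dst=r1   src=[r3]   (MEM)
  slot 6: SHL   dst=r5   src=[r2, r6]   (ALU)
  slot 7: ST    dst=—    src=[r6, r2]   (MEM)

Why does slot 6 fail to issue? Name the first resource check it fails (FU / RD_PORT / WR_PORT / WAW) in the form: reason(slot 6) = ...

reason(slot 6) = WR_PORT

#0 MUL src=r6,r4 dispatched  <A:2 Mu:0 Ld:2 B:1 rd:6 wr:2>
#1 MEM src=r6 dispatched  <A:2 Mu:0 Ld:1 B:1 rd:5 wr:1>
#2 ALU src=r2,r1 held:WAW  <A:2 Mu:0 Ld:1 B:1 rd:5 wr:1>
#3 ALU src=r1,r1 held:WAW  <A:2 Mu:0 Ld:1 B:1 rd:5 wr:1>
#4 ALU src=r1,r4 dispatched  <A:1 Mu:0 Ld:1 B:1 rd:3 wr:0>
#5 MEM src=r3 held:WR_PORT  <A:1 Mu:0 Ld:1 B:1 rd:3 wr:0>
#6 ALU src=r2,r6 held:WR_PORT  <A:1 Mu:0 Ld:1 B:1 rd:3 wr:0>
#7 MEM src=r6,r2 dispatched  <A:1 Mu:0 Ld:0 B:1 rd:1 wr:0>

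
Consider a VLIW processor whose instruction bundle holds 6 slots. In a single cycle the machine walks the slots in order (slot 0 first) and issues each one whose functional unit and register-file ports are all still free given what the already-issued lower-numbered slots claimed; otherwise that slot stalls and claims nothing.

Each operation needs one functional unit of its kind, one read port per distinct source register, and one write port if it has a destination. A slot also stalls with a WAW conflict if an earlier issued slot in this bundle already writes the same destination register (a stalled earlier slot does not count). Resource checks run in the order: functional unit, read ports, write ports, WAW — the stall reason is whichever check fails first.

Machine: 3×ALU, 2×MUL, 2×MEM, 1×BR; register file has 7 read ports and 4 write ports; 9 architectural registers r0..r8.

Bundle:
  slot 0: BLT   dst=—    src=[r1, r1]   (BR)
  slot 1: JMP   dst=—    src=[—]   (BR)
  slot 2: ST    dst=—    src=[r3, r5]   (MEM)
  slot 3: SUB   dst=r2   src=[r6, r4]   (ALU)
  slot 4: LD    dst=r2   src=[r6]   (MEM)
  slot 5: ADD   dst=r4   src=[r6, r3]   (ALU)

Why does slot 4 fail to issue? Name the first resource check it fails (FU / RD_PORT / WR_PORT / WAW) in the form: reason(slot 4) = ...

reason(slot 4) = WAW

  0. BR ⇒ go  {3A/2Mu/2Ld/0B | 6r 4w}
  1. BR ⇒ no(FU)  {3A/2Mu/2Ld/0B | 6r 4w}
  2. MEM ⇒ go  {3A/2Mu/1Ld/0B | 4r 4w}
  3. ALU→r2 ⇒ go  {2A/2Mu/1Ld/0B | 2r 3w}
  4. MEM→r2 ⇒ no(WAW)  {2A/2Mu/1Ld/0B | 2r 3w}
  5. ALU→r4 ⇒ go  {1A/2Mu/1Ld/0B | 0r 2w}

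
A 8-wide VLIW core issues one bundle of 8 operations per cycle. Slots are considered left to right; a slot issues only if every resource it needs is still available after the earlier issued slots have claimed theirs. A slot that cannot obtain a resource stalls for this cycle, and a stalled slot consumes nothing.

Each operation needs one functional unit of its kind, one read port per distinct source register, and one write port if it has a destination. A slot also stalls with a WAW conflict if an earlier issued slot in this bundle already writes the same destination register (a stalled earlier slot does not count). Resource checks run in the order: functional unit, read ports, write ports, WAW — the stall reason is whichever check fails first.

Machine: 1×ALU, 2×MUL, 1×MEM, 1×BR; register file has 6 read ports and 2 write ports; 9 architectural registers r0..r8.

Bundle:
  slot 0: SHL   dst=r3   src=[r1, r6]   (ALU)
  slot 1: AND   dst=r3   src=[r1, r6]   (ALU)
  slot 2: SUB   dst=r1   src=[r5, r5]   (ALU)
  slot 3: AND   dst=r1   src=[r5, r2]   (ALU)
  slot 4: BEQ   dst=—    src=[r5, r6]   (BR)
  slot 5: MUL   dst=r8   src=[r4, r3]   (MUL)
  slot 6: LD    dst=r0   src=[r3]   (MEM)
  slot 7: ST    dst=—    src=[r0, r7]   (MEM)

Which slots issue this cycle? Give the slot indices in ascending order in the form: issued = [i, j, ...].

issued = [0, 4, 5]

slot 0 (ALU): ISSUE — free A0,Mu2,Ld1,B1 rp4 wp1
slot 1 (ALU): stall FU — free A0,Mu2,Ld1,B1 rp4 wp1
slot 2 (ALU): stall FU — free A0,Mu2,Ld1,B1 rp4 wp1
slot 3 (ALU): stall FU — free A0,Mu2,Ld1,B1 rp4 wp1
slot 4 (BR): ISSUE — free A0,Mu2,Ld1,B0 rp2 wp1
slot 5 (MUL): ISSUE — free A0,Mu1,Ld1,B0 rp0 wp0
slot 6 (MEM): stall RD_PORT — free A0,Mu1,Ld1,B0 rp0 wp0
slot 7 (MEM): stall RD_PORT — free A0,Mu1,Ld1,B0 rp0 wp0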